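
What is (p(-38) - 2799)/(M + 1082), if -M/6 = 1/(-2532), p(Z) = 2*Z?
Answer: -242650/91321 ≈ -2.6571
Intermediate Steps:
M = 1/422 (M = -6/(-2532) = -6*(-1/2532) = 1/422 ≈ 0.0023697)
(p(-38) - 2799)/(M + 1082) = (2*(-38) - 2799)/(1/422 + 1082) = (-76 - 2799)/(456605/422) = -2875*422/456605 = -242650/91321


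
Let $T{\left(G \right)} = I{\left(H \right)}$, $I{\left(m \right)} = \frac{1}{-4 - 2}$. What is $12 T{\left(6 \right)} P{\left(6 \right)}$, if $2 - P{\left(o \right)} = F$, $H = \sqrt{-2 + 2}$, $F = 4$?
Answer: $4$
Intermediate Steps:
$H = 0$ ($H = \sqrt{0} = 0$)
$I{\left(m \right)} = - \frac{1}{6}$ ($I{\left(m \right)} = \frac{1}{-6} = - \frac{1}{6}$)
$P{\left(o \right)} = -2$ ($P{\left(o \right)} = 2 - 4 = -2$)
$T{\left(G \right)} = - \frac{1}{6}$
$12 T{\left(6 \right)} P{\left(6 \right)} = 12 \left(- \frac{1}{6}\right) \left(-2\right) = \left(-2\right) \left(-2\right) = 4$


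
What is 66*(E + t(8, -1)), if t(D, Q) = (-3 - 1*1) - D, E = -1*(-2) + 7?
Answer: -198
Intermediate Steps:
E = 9 (E = 2 + 7 = 9)
t(D, Q) = -4 - D (t(D, Q) = (-3 - 1) - D = -4 - D)
66*(E + t(8, -1)) = 66*(9 + (-4 - 1*8)) = 66*(9 + (-4 - 8)) = 66*(9 - 12) = 66*(-3) = -198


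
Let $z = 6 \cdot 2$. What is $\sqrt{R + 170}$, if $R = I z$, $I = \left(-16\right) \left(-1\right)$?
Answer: $\sqrt{362} \approx 19.026$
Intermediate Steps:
$I = 16$
$z = 12$
$R = 192$ ($R = 16 \cdot 12 = 192$)
$\sqrt{R + 170} = \sqrt{192 + 170} = \sqrt{362}$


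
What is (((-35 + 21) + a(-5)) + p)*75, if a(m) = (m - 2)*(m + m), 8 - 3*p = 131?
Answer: 1125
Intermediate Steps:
p = -41 (p = 8/3 - ⅓*131 = 8/3 - 131/3 = -41)
a(m) = 2*m*(-2 + m) (a(m) = (-2 + m)*(2*m) = 2*m*(-2 + m))
(((-35 + 21) + a(-5)) + p)*75 = (((-35 + 21) + 2*(-5)*(-2 - 5)) - 41)*75 = ((-14 + 2*(-5)*(-7)) - 41)*75 = ((-14 + 70) - 41)*75 = (56 - 41)*75 = 15*75 = 1125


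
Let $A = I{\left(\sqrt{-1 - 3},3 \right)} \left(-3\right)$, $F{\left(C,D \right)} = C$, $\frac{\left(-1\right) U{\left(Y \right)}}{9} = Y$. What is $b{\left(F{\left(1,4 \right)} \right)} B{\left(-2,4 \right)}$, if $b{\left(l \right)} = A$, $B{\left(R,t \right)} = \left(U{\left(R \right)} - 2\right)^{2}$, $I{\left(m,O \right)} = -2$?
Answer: $1536$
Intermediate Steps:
$U{\left(Y \right)} = - 9 Y$
$B{\left(R,t \right)} = \left(-2 - 9 R\right)^{2}$ ($B{\left(R,t \right)} = \left(- 9 R - 2\right)^{2} = \left(-2 - 9 R\right)^{2}$)
$A = 6$ ($A = \left(-2\right) \left(-3\right) = 6$)
$b{\left(l \right)} = 6$
$b{\left(F{\left(1,4 \right)} \right)} B{\left(-2,4 \right)} = 6 \left(2 + 9 \left(-2\right)\right)^{2} = 6 \left(2 - 18\right)^{2} = 6 \left(-16\right)^{2} = 6 \cdot 256 = 1536$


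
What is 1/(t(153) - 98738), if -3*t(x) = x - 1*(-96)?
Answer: -1/98821 ≈ -1.0119e-5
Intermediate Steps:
t(x) = -32 - x/3 (t(x) = -(x - 1*(-96))/3 = -(x + 96)/3 = -(96 + x)/3 = -32 - x/3)
1/(t(153) - 98738) = 1/((-32 - ⅓*153) - 98738) = 1/((-32 - 51) - 98738) = 1/(-83 - 98738) = 1/(-98821) = -1/98821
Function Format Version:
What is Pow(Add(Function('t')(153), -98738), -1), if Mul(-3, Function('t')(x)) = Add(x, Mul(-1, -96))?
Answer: Rational(-1, 98821) ≈ -1.0119e-5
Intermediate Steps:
Function('t')(x) = Add(-32, Mul(Rational(-1, 3), x)) (Function('t')(x) = Mul(Rational(-1, 3), Add(x, Mul(-1, -96))) = Mul(Rational(-1, 3), Add(x, 96)) = Mul(Rational(-1, 3), Add(96, x)) = Add(-32, Mul(Rational(-1, 3), x)))
Pow(Add(Function('t')(153), -98738), -1) = Pow(Add(Add(-32, Mul(Rational(-1, 3), 153)), -98738), -1) = Pow(Add(Add(-32, -51), -98738), -1) = Pow(Add(-83, -98738), -1) = Pow(-98821, -1) = Rational(-1, 98821)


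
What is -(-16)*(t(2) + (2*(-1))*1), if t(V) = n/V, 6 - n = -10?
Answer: 96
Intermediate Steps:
n = 16 (n = 6 - 1*(-10) = 6 + 10 = 16)
t(V) = 16/V
-(-16)*(t(2) + (2*(-1))*1) = -(-16)*(16/2 + (2*(-1))*1) = -(-16)*(16*(1/2) - 2*1) = -(-16)*(8 - 2) = -(-16)*6 = -1*(-96) = 96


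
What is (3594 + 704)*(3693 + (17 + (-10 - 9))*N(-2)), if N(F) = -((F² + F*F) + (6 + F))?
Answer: 15975666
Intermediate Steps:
N(F) = -6 - F - 2*F² (N(F) = -((F² + F²) + (6 + F)) = -(2*F² + (6 + F)) = -(6 + F + 2*F²) = -6 - F - 2*F²)
(3594 + 704)*(3693 + (17 + (-10 - 9))*N(-2)) = (3594 + 704)*(3693 + (17 + (-10 - 9))*(-6 - 1*(-2) - 2*(-2)²)) = 4298*(3693 + (17 - 19)*(-6 + 2 - 2*4)) = 4298*(3693 - 2*(-6 + 2 - 8)) = 4298*(3693 - 2*(-12)) = 4298*(3693 + 24) = 4298*3717 = 15975666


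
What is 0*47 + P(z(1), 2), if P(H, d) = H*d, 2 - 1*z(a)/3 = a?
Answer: 6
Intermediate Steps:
z(a) = 6 - 3*a
0*47 + P(z(1), 2) = 0*47 + (6 - 3*1)*2 = 0 + (6 - 3)*2 = 0 + 3*2 = 0 + 6 = 6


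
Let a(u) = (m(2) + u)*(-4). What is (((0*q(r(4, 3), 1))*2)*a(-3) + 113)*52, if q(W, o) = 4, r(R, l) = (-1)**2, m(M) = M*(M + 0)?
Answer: 5876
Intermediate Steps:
m(M) = M**2 (m(M) = M*M = M**2)
r(R, l) = 1
a(u) = -16 - 4*u (a(u) = (2**2 + u)*(-4) = (4 + u)*(-4) = -16 - 4*u)
(((0*q(r(4, 3), 1))*2)*a(-3) + 113)*52 = (((0*4)*2)*(-16 - 4*(-3)) + 113)*52 = ((0*2)*(-16 + 12) + 113)*52 = (0*(-4) + 113)*52 = (0 + 113)*52 = 113*52 = 5876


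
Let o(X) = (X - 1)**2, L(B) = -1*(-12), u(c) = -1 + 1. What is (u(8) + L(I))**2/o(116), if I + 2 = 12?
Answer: 144/13225 ≈ 0.010888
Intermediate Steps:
u(c) = 0
I = 10 (I = -2 + 12 = 10)
L(B) = 12
o(X) = (-1 + X)**2
(u(8) + L(I))**2/o(116) = (0 + 12)**2/((-1 + 116)**2) = 12**2/(115**2) = 144/13225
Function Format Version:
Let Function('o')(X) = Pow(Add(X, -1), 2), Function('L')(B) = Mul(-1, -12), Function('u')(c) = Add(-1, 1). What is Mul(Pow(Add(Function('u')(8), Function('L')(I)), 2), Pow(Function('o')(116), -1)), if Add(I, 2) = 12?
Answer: Rational(144, 13225) ≈ 0.010888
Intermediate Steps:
Function('u')(c) = 0
I = 10 (I = Add(-2, 12) = 10)
Function('L')(B) = 12
Function('o')(X) = Pow(Add(-1, X), 2)
Mul(Pow(Add(Function('u')(8), Function('L')(I)), 2), Pow(Function('o')(116), -1)) = Mul(Pow(Add(0, 12), 2), Pow(Pow(Add(-1, 116), 2), -1)) = Mul(Pow(12, 2), Pow(Pow(115, 2), -1)) = Mul(144, Pow(13225, -1)) = Mul(144, Rational(1, 13225)) = Rational(144, 13225)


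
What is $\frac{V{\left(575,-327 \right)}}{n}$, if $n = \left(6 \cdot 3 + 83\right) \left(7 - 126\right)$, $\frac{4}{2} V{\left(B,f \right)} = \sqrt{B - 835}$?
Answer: $- \frac{i \sqrt{65}}{12019} \approx - 0.00067079 i$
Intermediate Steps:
$V{\left(B,f \right)} = \frac{\sqrt{-835 + B}}{2}$ ($V{\left(B,f \right)} = \frac{\sqrt{B - 835}}{2} = \frac{\sqrt{-835 + B}}{2}$)
$n = -12019$ ($n = \left(18 + 83\right) \left(7 - 126\right) = 101 \left(-119\right) = -12019$)
$\frac{V{\left(575,-327 \right)}}{n} = \frac{\frac{1}{2} \sqrt{-835 + 575}}{-12019} = \frac{\sqrt{-260}}{2} \left(- \frac{1}{12019}\right) = \frac{2 i \sqrt{65}}{2} \left(- \frac{1}{12019}\right) = i \sqrt{65} \left(- \frac{1}{12019}\right) = - \frac{i \sqrt{65}}{12019}$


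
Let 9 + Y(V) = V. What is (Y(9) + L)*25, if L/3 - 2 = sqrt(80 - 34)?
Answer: 150 + 75*sqrt(46) ≈ 658.67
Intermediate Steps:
L = 6 + 3*sqrt(46) (L = 6 + 3*sqrt(80 - 34) = 6 + 3*sqrt(46) ≈ 26.347)
Y(V) = -9 + V
(Y(9) + L)*25 = ((-9 + 9) + (6 + 3*sqrt(46)))*25 = (0 + (6 + 3*sqrt(46)))*25 = (6 + 3*sqrt(46))*25 = 150 + 75*sqrt(46)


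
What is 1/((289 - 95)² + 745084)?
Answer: 1/782720 ≈ 1.2776e-6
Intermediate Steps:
1/((289 - 95)² + 745084) = 1/(194² + 745084) = 1/(37636 + 745084) = 1/782720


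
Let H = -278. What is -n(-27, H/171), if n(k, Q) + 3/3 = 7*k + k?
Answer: 217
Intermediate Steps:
n(k, Q) = -1 + 8*k (n(k, Q) = -1 + (7*k + k) = -1 + 8*k)
-n(-27, H/171) = -(-1 + 8*(-27)) = -(-1 - 216) = -1*(-217) = 217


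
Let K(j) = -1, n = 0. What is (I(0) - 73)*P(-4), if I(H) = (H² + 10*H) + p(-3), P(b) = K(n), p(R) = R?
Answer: 76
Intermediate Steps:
P(b) = -1
I(H) = -3 + H² + 10*H (I(H) = (H² + 10*H) - 3 = -3 + H² + 10*H)
(I(0) - 73)*P(-4) = ((-3 + 0² + 10*0) - 73)*(-1) = ((-3 + 0 + 0) - 73)*(-1) = (-3 - 73)*(-1) = -76*(-1) = 76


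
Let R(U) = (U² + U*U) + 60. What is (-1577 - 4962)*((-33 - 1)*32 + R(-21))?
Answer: 954694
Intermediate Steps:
R(U) = 60 + 2*U² (R(U) = (U² + U²) + 60 = 2*U² + 60 = 60 + 2*U²)
(-1577 - 4962)*((-33 - 1)*32 + R(-21)) = (-1577 - 4962)*((-33 - 1)*32 + (60 + 2*(-21)²)) = -6539*(-34*32 + (60 + 2*441)) = -6539*(-1088 + (60 + 882)) = -6539*(-1088 + 942) = -6539*(-146) = 954694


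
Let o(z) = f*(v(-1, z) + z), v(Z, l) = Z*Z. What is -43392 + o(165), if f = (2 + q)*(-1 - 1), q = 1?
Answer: -44388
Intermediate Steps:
v(Z, l) = Z**2
f = -6 (f = (2 + 1)*(-1 - 1) = 3*(-2) = -6)
o(z) = -6 - 6*z (o(z) = -6*((-1)**2 + z) = -6*(1 + z) = -6 - 6*z)
-43392 + o(165) = -43392 + (-6 - 6*165) = -43392 + (-6 - 990) = -43392 - 996 = -44388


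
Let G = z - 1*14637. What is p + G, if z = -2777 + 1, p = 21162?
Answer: 3749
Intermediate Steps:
z = -2776
G = -17413 (G = -2776 - 1*14637 = -2776 - 14637 = -17413)
p + G = 21162 - 17413 = 3749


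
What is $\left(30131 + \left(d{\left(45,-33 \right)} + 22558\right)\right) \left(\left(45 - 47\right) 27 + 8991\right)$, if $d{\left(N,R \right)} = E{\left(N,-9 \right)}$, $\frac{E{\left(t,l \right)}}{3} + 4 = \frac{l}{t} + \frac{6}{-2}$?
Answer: $\frac{2353442769}{5} \approx 4.7069 \cdot 10^{8}$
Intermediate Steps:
$E{\left(t,l \right)} = -21 + \frac{3 l}{t}$ ($E{\left(t,l \right)} = -12 + 3 \left(\frac{l}{t} + \frac{6}{-2}\right) = -12 + 3 \left(\frac{l}{t} + 6 \left(- \frac{1}{2}\right)\right) = -12 + 3 \left(\frac{l}{t} - 3\right) = -12 + 3 \left(-3 + \frac{l}{t}\right) = -12 + \left(-9 + \frac{3 l}{t}\right) = -21 + \frac{3 l}{t}$)
$d{\left(N,R \right)} = -21 - \frac{27}{N}$ ($d{\left(N,R \right)} = -21 + 3 \left(-9\right) \frac{1}{N} = -21 - \frac{27}{N}$)
$\left(30131 + \left(d{\left(45,-33 \right)} + 22558\right)\right) \left(\left(45 - 47\right) 27 + 8991\right) = \left(30131 + \left(\left(-21 - \frac{27}{45}\right) + 22558\right)\right) \left(\left(45 - 47\right) 27 + 8991\right) = \left(30131 + \left(\left(-21 - \frac{3}{5}\right) + 22558\right)\right) \left(\left(-2\right) 27 + 8991\right) = \left(30131 + \left(\left(-21 - \frac{3}{5}\right) + 22558\right)\right) \left(-54 + 8991\right) = \left(30131 + \left(- \frac{108}{5} + 22558\right)\right) 8937 = \left(30131 + \frac{112682}{5}\right) 8937 = \frac{263337}{5} \cdot 8937 = \frac{2353442769}{5}$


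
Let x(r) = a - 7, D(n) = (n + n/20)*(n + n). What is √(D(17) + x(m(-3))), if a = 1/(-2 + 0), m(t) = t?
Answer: 9*√185/5 ≈ 24.483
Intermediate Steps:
D(n) = 21*n²/10 (D(n) = (n + n*(1/20))*(2*n) = (n + n/20)*(2*n) = (21*n/20)*(2*n) = 21*n²/10)
a = -½ (a = 1/(-2) = -½ ≈ -0.50000)
x(r) = -15/2 (x(r) = -½ - 7 = -15/2)
√(D(17) + x(m(-3))) = √((21/10)*17² - 15/2) = √((21/10)*289 - 15/2) = √(6069/10 - 15/2) = √(2997/5) = 9*√185/5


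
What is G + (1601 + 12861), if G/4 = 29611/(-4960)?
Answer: 17903269/1240 ≈ 14438.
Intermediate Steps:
G = -29611/1240 (G = 4*(29611/(-4960)) = 4*(29611*(-1/4960)) = 4*(-29611/4960) = -29611/1240 ≈ -23.880)
G + (1601 + 12861) = -29611/1240 + (1601 + 12861) = -29611/1240 + 14462 = 17903269/1240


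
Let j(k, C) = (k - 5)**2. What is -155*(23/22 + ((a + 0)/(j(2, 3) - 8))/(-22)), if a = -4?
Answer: -4185/22 ≈ -190.23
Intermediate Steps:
j(k, C) = (-5 + k)**2
-155*(23/22 + ((a + 0)/(j(2, 3) - 8))/(-22)) = -155*(23/22 + ((-4 + 0)/((-5 + 2)**2 - 8))/(-22)) = -155*(23*(1/22) - 4/((-3)**2 - 8)*(-1/22)) = -155*(23/22 - 4/(9 - 8)*(-1/22)) = -155*(23/22 - 4/1*(-1/22)) = -155*(23/22 - 4*1*(-1/22)) = -155*(23/22 - 4*(-1/22)) = -155*(23/22 + 2/11) = -155*27/22 = -4185/22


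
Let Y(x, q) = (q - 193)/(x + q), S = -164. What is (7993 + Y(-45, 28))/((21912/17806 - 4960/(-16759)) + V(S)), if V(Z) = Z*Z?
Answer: 10149397359671/34112672517346 ≈ 0.29753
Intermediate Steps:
Y(x, q) = (-193 + q)/(q + x)
V(Z) = Z**2
(7993 + Y(-45, 28))/((21912/17806 - 4960/(-16759)) + V(S)) = (7993 + (-193 + 28)/(28 - 45))/((21912/17806 - 4960/(-16759)) + (-164)**2) = (7993 - 165/(-17))/((21912*(1/17806) - 4960*(-1/16759)) + 26896) = (7993 - 1/17*(-165))/((10956/8903 + 4960/16759) + 26896) = (7993 + 165/17)/(227770484/149205377 + 26896) = 136046/(17*(4013255590276/149205377)) = (136046/17)*(149205377/4013255590276) = 10149397359671/34112672517346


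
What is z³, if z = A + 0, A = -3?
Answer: -27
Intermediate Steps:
z = -3 (z = -3 + 0 = -3)
z³ = (-3)³ = -27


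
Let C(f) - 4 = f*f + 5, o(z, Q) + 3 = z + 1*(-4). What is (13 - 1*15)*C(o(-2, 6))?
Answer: -180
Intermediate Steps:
o(z, Q) = -7 + z (o(z, Q) = -3 + (z + 1*(-4)) = -3 + (z - 4) = -3 + (-4 + z) = -7 + z)
C(f) = 9 + f² (C(f) = 4 + (f*f + 5) = 4 + (f² + 5) = 4 + (5 + f²) = 9 + f²)
(13 - 1*15)*C(o(-2, 6)) = (13 - 1*15)*(9 + (-7 - 2)²) = (13 - 15)*(9 + (-9)²) = -2*(9 + 81) = -2*90 = -180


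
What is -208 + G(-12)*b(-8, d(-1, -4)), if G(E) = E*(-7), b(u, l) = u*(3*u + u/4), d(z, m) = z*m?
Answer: 17264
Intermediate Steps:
d(z, m) = m*z
b(u, l) = 13*u**2/4 (b(u, l) = u*(3*u + u*(1/4)) = u*(3*u + u/4) = u*(13*u/4) = 13*u**2/4)
G(E) = -7*E
-208 + G(-12)*b(-8, d(-1, -4)) = -208 + (-7*(-12))*((13/4)*(-8)**2) = -208 + 84*((13/4)*64) = -208 + 84*208 = -208 + 17472 = 17264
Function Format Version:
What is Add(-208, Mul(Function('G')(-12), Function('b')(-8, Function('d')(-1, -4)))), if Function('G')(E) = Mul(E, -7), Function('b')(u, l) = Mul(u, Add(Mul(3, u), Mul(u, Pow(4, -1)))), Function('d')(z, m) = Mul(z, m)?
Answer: 17264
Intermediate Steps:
Function('d')(z, m) = Mul(m, z)
Function('b')(u, l) = Mul(Rational(13, 4), Pow(u, 2)) (Function('b')(u, l) = Mul(u, Add(Mul(3, u), Mul(u, Rational(1, 4)))) = Mul(u, Add(Mul(3, u), Mul(Rational(1, 4), u))) = Mul(u, Mul(Rational(13, 4), u)) = Mul(Rational(13, 4), Pow(u, 2)))
Function('G')(E) = Mul(-7, E)
Add(-208, Mul(Function('G')(-12), Function('b')(-8, Function('d')(-1, -4)))) = Add(-208, Mul(Mul(-7, -12), Mul(Rational(13, 4), Pow(-8, 2)))) = Add(-208, Mul(84, Mul(Rational(13, 4), 64))) = Add(-208, Mul(84, 208)) = Add(-208, 17472) = 17264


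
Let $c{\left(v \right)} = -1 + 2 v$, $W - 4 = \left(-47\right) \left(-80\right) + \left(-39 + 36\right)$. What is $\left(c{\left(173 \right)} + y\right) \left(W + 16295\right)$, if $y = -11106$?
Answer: $-215822616$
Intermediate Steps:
$W = 3761$ ($W = 4 + \left(\left(-47\right) \left(-80\right) + \left(-39 + 36\right)\right) = 4 + \left(3760 - 3\right) = 4 + 3757 = 3761$)
$\left(c{\left(173 \right)} + y\right) \left(W + 16295\right) = \left(\left(-1 + 2 \cdot 173\right) - 11106\right) \left(3761 + 16295\right) = \left(\left(-1 + 346\right) - 11106\right) 20056 = \left(345 - 11106\right) 20056 = \left(-10761\right) 20056 = -215822616$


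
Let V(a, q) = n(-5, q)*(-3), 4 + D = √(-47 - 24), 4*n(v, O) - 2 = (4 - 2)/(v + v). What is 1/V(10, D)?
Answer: -20/27 ≈ -0.74074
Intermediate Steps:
n(v, O) = ½ + 1/(4*v) (n(v, O) = ½ + ((4 - 2)/(v + v))/4 = ½ + (2/((2*v)))/4 = ½ + (2*(1/(2*v)))/4 = ½ + 1/(4*v))
D = -4 + I*√71 (D = -4 + √(-47 - 24) = -4 + √(-71) = -4 + I*√71 ≈ -4.0 + 8.4261*I)
V(a, q) = -27/20 (V(a, q) = ((¼)*(1 + 2*(-5))/(-5))*(-3) = ((¼)*(-⅕)*(1 - 10))*(-3) = ((¼)*(-⅕)*(-9))*(-3) = (9/20)*(-3) = -27/20)
1/V(10, D) = 1/(-27/20) = -20/27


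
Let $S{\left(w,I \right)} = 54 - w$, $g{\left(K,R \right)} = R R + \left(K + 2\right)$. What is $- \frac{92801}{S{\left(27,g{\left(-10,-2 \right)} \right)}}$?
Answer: $- \frac{92801}{27} \approx -3437.1$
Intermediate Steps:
$g{\left(K,R \right)} = 2 + K + R^{2}$ ($g{\left(K,R \right)} = R^{2} + \left(2 + K\right) = 2 + K + R^{2}$)
$- \frac{92801}{S{\left(27,g{\left(-10,-2 \right)} \right)}} = - \frac{92801}{54 - 27} = - \frac{92801}{27}$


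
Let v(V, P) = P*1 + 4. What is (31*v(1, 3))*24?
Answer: 5208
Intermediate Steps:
v(V, P) = 4 + P (v(V, P) = P + 4 = 4 + P)
(31*v(1, 3))*24 = (31*(4 + 3))*24 = (31*7)*24 = 217*24 = 5208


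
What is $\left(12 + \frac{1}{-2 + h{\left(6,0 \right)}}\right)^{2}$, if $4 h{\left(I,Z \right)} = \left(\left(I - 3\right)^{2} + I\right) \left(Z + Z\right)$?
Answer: $\frac{529}{4} \approx 132.25$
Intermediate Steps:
$h{\left(I,Z \right)} = \frac{Z \left(I + \left(-3 + I\right)^{2}\right)}{2}$ ($h{\left(I,Z \right)} = \frac{\left(\left(I - 3\right)^{2} + I\right) \left(Z + Z\right)}{4} = \frac{\left(\left(-3 + I\right)^{2} + I\right) 2 Z}{4} = \frac{\left(I + \left(-3 + I\right)^{2}\right) 2 Z}{4} = \frac{2 Z \left(I + \left(-3 + I\right)^{2}\right)}{4} = \frac{Z \left(I + \left(-3 + I\right)^{2}\right)}{2}$)
$\left(12 + \frac{1}{-2 + h{\left(6,0 \right)}}\right)^{2} = \left(12 + \frac{1}{-2 + \frac{1}{2} \cdot 0 \left(6 + \left(-3 + 6\right)^{2}\right)}\right)^{2} = \left(12 + \frac{1}{-2 + \frac{1}{2} \cdot 0 \left(6 + 3^{2}\right)}\right)^{2} = \left(12 + \frac{1}{-2 + \frac{1}{2} \cdot 0 \left(6 + 9\right)}\right)^{2} = \left(12 + \frac{1}{-2 + \frac{1}{2} \cdot 0 \cdot 15}\right)^{2} = \left(12 + \frac{1}{-2 + 0}\right)^{2} = \left(12 + \frac{1}{-2}\right)^{2} = \left(12 - \frac{1}{2}\right)^{2} = \left(\frac{23}{2}\right)^{2} = \frac{529}{4}$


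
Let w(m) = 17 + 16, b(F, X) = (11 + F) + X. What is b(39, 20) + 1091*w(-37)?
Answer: 36073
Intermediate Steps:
b(F, X) = 11 + F + X
w(m) = 33
b(39, 20) + 1091*w(-37) = (11 + 39 + 20) + 1091*33 = 70 + 36003 = 36073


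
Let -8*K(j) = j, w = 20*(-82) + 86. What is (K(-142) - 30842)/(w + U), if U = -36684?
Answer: 41099/50984 ≈ 0.80612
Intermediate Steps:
w = -1554 (w = -1640 + 86 = -1554)
K(j) = -j/8
(K(-142) - 30842)/(w + U) = (-⅛*(-142) - 30842)/(-1554 - 36684) = (71/4 - 30842)/(-38238) = -123297/4*(-1/38238) = 41099/50984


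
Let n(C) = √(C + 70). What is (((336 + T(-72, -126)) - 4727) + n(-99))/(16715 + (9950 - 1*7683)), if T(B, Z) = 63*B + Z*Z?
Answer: 6949/18982 + I*√29/18982 ≈ 0.36608 + 0.0002837*I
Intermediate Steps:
n(C) = √(70 + C)
T(B, Z) = Z² + 63*B (T(B, Z) = 63*B + Z² = Z² + 63*B)
(((336 + T(-72, -126)) - 4727) + n(-99))/(16715 + (9950 - 1*7683)) = (((336 + ((-126)² + 63*(-72))) - 4727) + √(70 - 99))/(16715 + (9950 - 1*7683)) = (((336 + (15876 - 4536)) - 4727) + √(-29))/(16715 + (9950 - 7683)) = (((336 + 11340) - 4727) + I*√29)/(16715 + 2267) = ((11676 - 4727) + I*√29)/18982 = (6949 + I*√29)*(1/18982) = 6949/18982 + I*√29/18982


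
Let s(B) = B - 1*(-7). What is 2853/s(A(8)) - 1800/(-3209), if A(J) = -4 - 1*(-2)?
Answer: 9164277/16045 ≈ 571.16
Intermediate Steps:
A(J) = -2 (A(J) = -4 + 2 = -2)
s(B) = 7 + B (s(B) = B + 7 = 7 + B)
2853/s(A(8)) - 1800/(-3209) = 2853/(7 - 2) - 1800/(-3209) = 2853/5 - 1800*(-1/3209) = 2853*(⅕) + 1800/3209 = 2853/5 + 1800/3209 = 9164277/16045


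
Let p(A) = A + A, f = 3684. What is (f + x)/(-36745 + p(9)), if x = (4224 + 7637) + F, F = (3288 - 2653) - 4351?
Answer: -11829/36727 ≈ -0.32208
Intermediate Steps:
F = -3716 (F = 635 - 4351 = -3716)
x = 8145 (x = (4224 + 7637) - 3716 = 11861 - 3716 = 8145)
p(A) = 2*A
(f + x)/(-36745 + p(9)) = (3684 + 8145)/(-36745 + 2*9) = 11829/(-36745 + 18) = 11829/(-36727) = 11829*(-1/36727) = -11829/36727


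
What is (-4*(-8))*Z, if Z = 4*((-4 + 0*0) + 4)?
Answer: 0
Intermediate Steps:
Z = 0 (Z = 4*((-4 + 0) + 4) = 4*(-4 + 4) = 4*0 = 0)
(-4*(-8))*Z = -4*(-8)*0 = 32*0 = 0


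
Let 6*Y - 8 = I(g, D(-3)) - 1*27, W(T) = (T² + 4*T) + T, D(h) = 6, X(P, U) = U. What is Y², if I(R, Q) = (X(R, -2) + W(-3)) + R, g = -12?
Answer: 169/4 ≈ 42.250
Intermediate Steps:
W(T) = T² + 5*T
I(R, Q) = -8 + R (I(R, Q) = (-2 - 3*(5 - 3)) + R = (-2 - 3*2) + R = (-2 - 6) + R = -8 + R)
Y = -13/2 (Y = 4/3 + ((-8 - 12) - 1*27)/6 = 4/3 + (-20 - 27)/6 = 4/3 + (⅙)*(-47) = 4/3 - 47/6 = -13/2 ≈ -6.5000)
Y² = (-13/2)² = 169/4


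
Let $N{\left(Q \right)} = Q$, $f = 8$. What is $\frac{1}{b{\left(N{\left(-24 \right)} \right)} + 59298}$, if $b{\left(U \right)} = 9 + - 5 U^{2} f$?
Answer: $\frac{1}{36267} \approx 2.7573 \cdot 10^{-5}$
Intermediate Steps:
$b{\left(U \right)} = 9 - 40 U^{2}$ ($b{\left(U \right)} = 9 + - 5 U^{2} \cdot 8 = 9 - 40 U^{2}$)
$\frac{1}{b{\left(N{\left(-24 \right)} \right)} + 59298} = \frac{1}{\left(9 - 40 \left(-24\right)^{2}\right) + 59298} = \frac{1}{\left(9 - 23040\right) + 59298} = \frac{1}{-23031 + 59298} = \frac{1}{36267}$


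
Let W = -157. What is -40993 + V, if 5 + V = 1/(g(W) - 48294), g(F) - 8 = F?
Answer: -1986066115/48443 ≈ -40998.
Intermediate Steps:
g(F) = 8 + F
V = -242216/48443 (V = -5 + 1/((8 - 157) - 48294) = -5 + 1/(-149 - 48294) = -5 + 1/(-48443) = -5 - 1/48443 = -242216/48443 ≈ -5.0000)
-40993 + V = -40993 - 242216/48443 = -1986066115/48443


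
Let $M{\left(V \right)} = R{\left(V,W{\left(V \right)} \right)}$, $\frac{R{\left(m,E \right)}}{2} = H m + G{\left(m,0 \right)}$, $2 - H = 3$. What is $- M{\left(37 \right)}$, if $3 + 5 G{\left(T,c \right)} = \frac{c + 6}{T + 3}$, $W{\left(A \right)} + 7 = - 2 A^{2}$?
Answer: $\frac{3757}{50} \approx 75.14$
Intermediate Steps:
$H = -1$ ($H = 2 - 3 = -1$)
$W{\left(A \right)} = -7 - 2 A^{2}$
$G{\left(T,c \right)} = - \frac{3}{5} + \frac{6 + c}{5 \left(3 + T\right)}$ ($G{\left(T,c \right)} = - \frac{3}{5} + \frac{\left(c + 6\right) \frac{1}{T + 3}}{5} = - \frac{3}{5} + \frac{\left(6 + c\right) \frac{1}{3 + T}}{5} = - \frac{3}{5} + \frac{\frac{1}{3 + T} \left(6 + c\right)}{5} = - \frac{3}{5} + \frac{6 + c}{5 \left(3 + T\right)}$)
$R{\left(m,E \right)} = - 2 m + \frac{2 \left(-3 - 3 m\right)}{5 \left(3 + m\right)}$ ($R{\left(m,E \right)} = 2 \left(- m + \frac{-3 + 0 - 3 m}{5 \left(3 + m\right)}\right) = 2 \left(- m + \frac{-3 - 3 m}{5 \left(3 + m\right)}\right) = - 2 m + \frac{2 \left(-3 - 3 m\right)}{5 \left(3 + m\right)}$)
$M{\left(V \right)} = \frac{2 \left(-3 - 18 V - 5 V^{2}\right)}{5 \left(3 + V\right)}$
$- M{\left(37 \right)} = - \frac{2 \left(-3 - 666 - 5 \cdot 37^{2}\right)}{5 \left(3 + 37\right)} = - \frac{2 \left(-3 - 666 - 6845\right)}{5 \cdot 40} = - \frac{2 \left(-7514\right)}{5 \cdot 40} = \left(-1\right) \left(- \frac{3757}{50}\right) = \frac{3757}{50}$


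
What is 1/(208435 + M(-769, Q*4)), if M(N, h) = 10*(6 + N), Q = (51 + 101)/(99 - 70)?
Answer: 1/200805 ≈ 4.9800e-6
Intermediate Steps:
Q = 152/29 ≈ 5.2414
M(N, h) = 60 + 10*N
1/(208435 + M(-769, Q*4)) = 1/(208435 + (60 + 10*(-769))) = 1/(208435 + (60 - 7690)) = 1/(208435 - 7630) = 1/200805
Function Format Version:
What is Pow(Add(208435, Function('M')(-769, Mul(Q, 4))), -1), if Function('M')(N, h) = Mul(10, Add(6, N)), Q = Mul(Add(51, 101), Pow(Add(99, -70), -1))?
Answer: Rational(1, 200805) ≈ 4.9800e-6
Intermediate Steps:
Q = Rational(152, 29) (Q = Mul(152, Pow(29, -1)) = Mul(152, Rational(1, 29)) = Rational(152, 29) ≈ 5.2414)
Function('M')(N, h) = Add(60, Mul(10, N))
Pow(Add(208435, Function('M')(-769, Mul(Q, 4))), -1) = Pow(Add(208435, Add(60, Mul(10, -769))), -1) = Pow(Add(208435, Add(60, -7690)), -1) = Pow(Add(208435, -7630), -1) = Pow(200805, -1) = Rational(1, 200805)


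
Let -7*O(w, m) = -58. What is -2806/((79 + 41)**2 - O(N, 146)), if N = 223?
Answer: -9821/50371 ≈ -0.19497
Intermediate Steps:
O(w, m) = 58/7 (O(w, m) = -1/7*(-58) = 58/7)
-2806/((79 + 41)**2 - O(N, 146)) = -2806/((79 + 41)**2 - 1*58/7) = -2806/(120**2 - 58/7) = -2806/(14400 - 58/7) = -2806/100742/7 = -2806*7/100742 = -9821/50371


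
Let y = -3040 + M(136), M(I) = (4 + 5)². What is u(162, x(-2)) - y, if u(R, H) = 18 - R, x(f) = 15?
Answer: 2815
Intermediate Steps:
M(I) = 81 (M(I) = 9² = 81)
y = -2959 (y = -3040 + 81 = -2959)
u(162, x(-2)) - y = (18 - 1*162) - 1*(-2959) = (18 - 162) + 2959 = -144 + 2959 = 2815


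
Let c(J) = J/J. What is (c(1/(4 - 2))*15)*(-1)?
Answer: -15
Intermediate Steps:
c(J) = 1
(c(1/(4 - 2))*15)*(-1) = (1*15)*(-1) = 15*(-1) = -15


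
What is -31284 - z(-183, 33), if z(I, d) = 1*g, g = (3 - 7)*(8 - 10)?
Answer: -31292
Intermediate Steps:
g = 8 (g = -4*(-2) = 8)
z(I, d) = 8 (z(I, d) = 1*8 = 8)
-31284 - z(-183, 33) = -31284 - 1*8 = -31284 - 8 = -31292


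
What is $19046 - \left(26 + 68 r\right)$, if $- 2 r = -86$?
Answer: $16096$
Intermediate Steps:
$r = 43$ ($r = \left(- \frac{1}{2}\right) \left(-86\right) = 43$)
$19046 - \left(26 + 68 r\right) = 19046 - 2950 = 16096$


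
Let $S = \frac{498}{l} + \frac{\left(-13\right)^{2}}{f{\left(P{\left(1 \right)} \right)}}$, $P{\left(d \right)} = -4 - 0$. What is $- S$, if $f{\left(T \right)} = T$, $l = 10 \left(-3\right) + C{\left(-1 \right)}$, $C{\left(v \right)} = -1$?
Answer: $\frac{7231}{124} \approx 58.315$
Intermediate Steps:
$P{\left(d \right)} = -4$ ($P{\left(d \right)} = -4 + 0 = -4$)
$l = -31$ ($l = 10 \left(-3\right) - 1 = -30 - 1 = -31$)
$S = - \frac{7231}{124}$ ($S = \frac{498}{-31} + \frac{\left(-13\right)^{2}}{-4} = 498 \left(- \frac{1}{31}\right) + 169 \left(- \frac{1}{4}\right) = - \frac{498}{31} - \frac{169}{4} = - \frac{7231}{124} \approx -58.315$)
$- S = \left(-1\right) \left(- \frac{7231}{124}\right) = \frac{7231}{124}$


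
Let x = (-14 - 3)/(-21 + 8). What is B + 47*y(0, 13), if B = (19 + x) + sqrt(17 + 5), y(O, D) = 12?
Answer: 7596/13 + sqrt(22) ≈ 589.00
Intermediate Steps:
x = 17/13 (x = -17/(-13) = -17*(-1/13) = 17/13 ≈ 1.3077)
B = 264/13 + sqrt(22) (B = (19 + 17/13) + sqrt(17 + 5) = 264/13 + sqrt(22) ≈ 24.998)
B + 47*y(0, 13) = (264/13 + sqrt(22)) + 47*12 = (264/13 + sqrt(22)) + 564 = 7596/13 + sqrt(22)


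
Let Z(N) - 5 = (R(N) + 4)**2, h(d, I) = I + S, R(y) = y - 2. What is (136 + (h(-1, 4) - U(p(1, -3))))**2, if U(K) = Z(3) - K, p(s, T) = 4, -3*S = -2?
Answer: 118336/9 ≈ 13148.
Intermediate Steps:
S = 2/3 (S = -1/3*(-2) = 2/3 ≈ 0.66667)
R(y) = -2 + y
h(d, I) = 2/3 + I (h(d, I) = I + 2/3 = 2/3 + I)
Z(N) = 5 + (2 + N)**2 (Z(N) = 5 + ((-2 + N) + 4)**2 = 5 + (2 + N)**2)
U(K) = 30 - K (U(K) = (5 + (2 + 3)**2) - K = (5 + 5**2) - K = (5 + 25) - K = 30 - K)
(136 + (h(-1, 4) - U(p(1, -3))))**2 = (136 + ((2/3 + 4) - (30 - 1*4)))**2 = (136 + (14/3 - (30 - 4)))**2 = (136 + (14/3 - 1*26))**2 = (136 + (14/3 - 26))**2 = (136 - 64/3)**2 = (344/3)**2 = 118336/9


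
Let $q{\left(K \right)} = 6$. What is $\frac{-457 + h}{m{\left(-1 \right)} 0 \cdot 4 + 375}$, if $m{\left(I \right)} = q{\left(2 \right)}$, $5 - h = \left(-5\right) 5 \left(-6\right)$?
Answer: $- \frac{602}{375} \approx -1.6053$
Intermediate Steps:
$h = -145$ ($h = 5 - \left(-5\right) 5 \left(-6\right) = 5 - \left(-25\right) \left(-6\right) = 5 - 150 = -145$)
$m{\left(I \right)} = 6$
$\frac{-457 + h}{m{\left(-1 \right)} 0 \cdot 4 + 375} = \frac{-457 - 145}{6 \cdot 0 \cdot 4 + 375} = - \frac{602}{0 \cdot 4 + 375} = - \frac{602}{0 + 375} = - \frac{602}{375}$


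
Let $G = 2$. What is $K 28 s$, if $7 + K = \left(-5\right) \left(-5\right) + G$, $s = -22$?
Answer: $-12320$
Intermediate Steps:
$K = 20$ ($K = -7 + \left(\left(-5\right) \left(-5\right) + 2\right) = -7 + \left(25 + 2\right) = -7 + 27 = 20$)
$K 28 s = 20 \cdot 28 \left(-22\right) = 560 \left(-22\right) = -12320$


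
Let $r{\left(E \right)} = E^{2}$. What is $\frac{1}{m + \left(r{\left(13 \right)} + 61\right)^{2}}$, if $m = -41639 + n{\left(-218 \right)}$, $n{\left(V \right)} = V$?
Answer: $\frac{1}{11043} \approx 9.0555 \cdot 10^{-5}$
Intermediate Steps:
$m = -41857$ ($m = -41639 - 218 = -41857$)
$\frac{1}{m + \left(r{\left(13 \right)} + 61\right)^{2}} = \frac{1}{-41857 + \left(13^{2} + 61\right)^{2}} = \frac{1}{-41857 + \left(169 + 61\right)^{2}} = \frac{1}{-41857 + 230^{2}} = \frac{1}{-41857 + 52900} = \frac{1}{11043}$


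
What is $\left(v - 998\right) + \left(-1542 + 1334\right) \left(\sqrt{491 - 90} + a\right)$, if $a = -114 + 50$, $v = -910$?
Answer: $11404 - 208 \sqrt{401} \approx 7238.8$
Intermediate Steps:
$a = -64$
$\left(v - 998\right) + \left(-1542 + 1334\right) \left(\sqrt{491 - 90} + a\right) = \left(-910 - 998\right) + \left(-1542 + 1334\right) \left(\sqrt{491 - 90} - 64\right) = -1908 - 208 \left(\sqrt{401} - 64\right) = -1908 - 208 \left(-64 + \sqrt{401}\right) = -1908 + \left(13312 - 208 \sqrt{401}\right) = 11404 - 208 \sqrt{401}$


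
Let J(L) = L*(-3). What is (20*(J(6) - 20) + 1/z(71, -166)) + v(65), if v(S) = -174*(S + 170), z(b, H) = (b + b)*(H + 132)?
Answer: -201086201/4828 ≈ -41650.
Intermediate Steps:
J(L) = -3*L
z(b, H) = 2*b*(132 + H) (z(b, H) = (2*b)*(132 + H) = 2*b*(132 + H))
v(S) = -29580 - 174*S (v(S) = -174*(170 + S) = -29580 - 174*S)
(20*(J(6) - 20) + 1/z(71, -166)) + v(65) = (20*(-3*6 - 20) + 1/(2*71*(132 - 166))) + (-29580 - 174*65) = (20*(-18 - 20) + 1/(2*71*(-34))) + (-29580 - 11310) = (20*(-38) + 1/(-4828)) - 40890 = (-760 - 1/4828) - 40890 = -3669281/4828 - 40890 = -201086201/4828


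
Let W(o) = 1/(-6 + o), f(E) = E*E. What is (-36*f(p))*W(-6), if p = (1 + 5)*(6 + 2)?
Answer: 6912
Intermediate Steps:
p = 48 (p = 6*8 = 48)
f(E) = E**2
(-36*f(p))*W(-6) = (-36*48**2)/(-6 - 6) = -36*2304/(-12) = -82944*(-1/12) = 6912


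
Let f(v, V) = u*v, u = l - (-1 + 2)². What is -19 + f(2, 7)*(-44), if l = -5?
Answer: 509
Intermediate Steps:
u = -6 (u = -5 - (-1 + 2)² = -5 - 1*1² = -5 - 1*1 = -5 - 1 = -6)
f(v, V) = -6*v
-19 + f(2, 7)*(-44) = -19 - 6*2*(-44) = -19 - 12*(-44) = -19 + 528 = 509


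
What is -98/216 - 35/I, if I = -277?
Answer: -9793/29916 ≈ -0.32735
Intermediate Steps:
-98/216 - 35/I = -98/216 - 35/(-277) = -98*1/216 - 35*(-1/277) = -49/108 + 35/277 = -9793/29916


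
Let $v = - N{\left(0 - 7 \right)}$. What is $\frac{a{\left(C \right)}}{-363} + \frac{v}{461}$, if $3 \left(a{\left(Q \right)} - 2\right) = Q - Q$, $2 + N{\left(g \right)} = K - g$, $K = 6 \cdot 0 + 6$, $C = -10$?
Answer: $- \frac{4915}{167343} \approx -0.029371$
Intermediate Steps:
$K = 6$ ($K = 0 + 6 = 6$)
$N{\left(g \right)} = 4 - g$ ($N{\left(g \right)} = -2 - \left(-6 + g\right) = 4 - g$)
$a{\left(Q \right)} = 2$ ($a{\left(Q \right)} = 2 + \frac{Q - Q}{3} = 2 + \frac{1}{3} \cdot 0 = 2 + 0 = 2$)
$v = -11$ ($v = - (4 - \left(0 - 7\right)) = - (4 - -7) = - (4 + 7) = \left(-1\right) 11 = -11$)
$\frac{a{\left(C \right)}}{-363} + \frac{v}{461} = \frac{2}{-363} - \frac{11}{461} = 2 \left(- \frac{1}{363}\right) - \frac{11}{461} = - \frac{2}{363} - \frac{11}{461} = - \frac{4915}{167343}$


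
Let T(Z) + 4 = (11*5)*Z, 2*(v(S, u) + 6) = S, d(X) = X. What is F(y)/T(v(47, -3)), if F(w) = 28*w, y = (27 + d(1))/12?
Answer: 392/5751 ≈ 0.068162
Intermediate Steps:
v(S, u) = -6 + S/2
T(Z) = -4 + 55*Z (T(Z) = -4 + (11*5)*Z = -4 + 55*Z)
y = 7/3 (y = (27 + 1)/12 = 28*(1/12) = 7/3 ≈ 2.3333)
F(y)/T(v(47, -3)) = (28*(7/3))/(-4 + 55*(-6 + (½)*47)) = 196/(3*(-4 + 55*(-6 + 47/2))) = 196/(3*(-4 + 55*(35/2))) = 196/(3*(-4 + 1925/2)) = 196/(3*(1917/2)) = (196/3)*(2/1917) = 392/5751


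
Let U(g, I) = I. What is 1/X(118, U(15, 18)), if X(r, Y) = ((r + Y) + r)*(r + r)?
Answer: 1/59944 ≈ 1.6682e-5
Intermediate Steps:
X(r, Y) = 2*r*(Y + 2*r) (X(r, Y) = ((Y + r) + r)*(2*r) = (Y + 2*r)*(2*r) = 2*r*(Y + 2*r))
1/X(118, U(15, 18)) = 1/(2*118*(18 + 2*118)) = 1/(2*118*(18 + 236)) = 1/(2*118*254) = 1/59944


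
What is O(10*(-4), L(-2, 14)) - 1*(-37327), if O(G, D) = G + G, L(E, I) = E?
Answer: 37247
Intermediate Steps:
O(G, D) = 2*G
O(10*(-4), L(-2, 14)) - 1*(-37327) = 2*(10*(-4)) - 1*(-37327) = 2*(-40) + 37327 = -80 + 37327 = 37247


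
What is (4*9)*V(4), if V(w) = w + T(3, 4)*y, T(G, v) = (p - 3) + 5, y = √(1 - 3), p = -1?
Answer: 144 + 36*I*√2 ≈ 144.0 + 50.912*I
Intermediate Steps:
y = I*√2 (y = √(-2) = I*√2 ≈ 1.4142*I)
T(G, v) = 1 (T(G, v) = (-1 - 3) + 5 = -4 + 5 = 1)
V(w) = w + I*√2 (V(w) = w + 1*(I*√2) = w + I*√2)
(4*9)*V(4) = (4*9)*(4 + I*√2) = 36*(4 + I*√2) = 144 + 36*I*√2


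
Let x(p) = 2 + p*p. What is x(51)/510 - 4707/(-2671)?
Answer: 9353183/1362210 ≈ 6.8662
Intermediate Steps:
x(p) = 2 + p²
x(51)/510 - 4707/(-2671) = (2 + 51²)/510 - 4707/(-2671) = (2 + 2601)*(1/510) - 4707*(-1/2671) = 2603*(1/510) + 4707/2671 = 2603/510 + 4707/2671 = 9353183/1362210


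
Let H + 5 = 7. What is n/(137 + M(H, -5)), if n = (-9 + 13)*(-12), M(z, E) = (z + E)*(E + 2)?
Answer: -24/73 ≈ -0.32877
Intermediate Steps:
H = 2 (H = -5 + 7 = 2)
M(z, E) = (2 + E)*(E + z) (M(z, E) = (E + z)*(2 + E) = (2 + E)*(E + z))
n = -48 (n = 4*(-12) = -48)
n/(137 + M(H, -5)) = -48/(137 + ((-5)² + 2*(-5) + 2*2 - 5*2)) = -48/(137 + (25 - 10 + 4 - 10)) = -48/(137 + 9) = -48/146 = -48*1/146 = -24/73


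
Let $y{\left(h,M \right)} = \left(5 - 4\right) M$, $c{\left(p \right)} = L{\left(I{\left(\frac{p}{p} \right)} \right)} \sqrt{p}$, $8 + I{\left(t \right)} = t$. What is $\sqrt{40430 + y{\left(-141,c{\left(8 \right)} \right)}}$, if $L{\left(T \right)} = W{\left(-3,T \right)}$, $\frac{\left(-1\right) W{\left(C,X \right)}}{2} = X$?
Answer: $\sqrt{40430 + 28 \sqrt{2}} \approx 201.17$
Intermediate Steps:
$W{\left(C,X \right)} = - 2 X$
$I{\left(t \right)} = -8 + t$
$L{\left(T \right)} = - 2 T$
$c{\left(p \right)} = 14 \sqrt{p}$ ($c{\left(p \right)} = - 2 \left(-8 + \frac{p}{p}\right) \sqrt{p} = - 2 \left(-8 + 1\right) \sqrt{p} = \left(-2\right) \left(-7\right) \sqrt{p} = 14 \sqrt{p}$)
$y{\left(h,M \right)} = M$ ($y{\left(h,M \right)} = 1 M = M$)
$\sqrt{40430 + y{\left(-141,c{\left(8 \right)} \right)}} = \sqrt{40430 + 14 \sqrt{8}} = \sqrt{40430 + 14 \cdot 2 \sqrt{2}} = \sqrt{40430 + 28 \sqrt{2}}$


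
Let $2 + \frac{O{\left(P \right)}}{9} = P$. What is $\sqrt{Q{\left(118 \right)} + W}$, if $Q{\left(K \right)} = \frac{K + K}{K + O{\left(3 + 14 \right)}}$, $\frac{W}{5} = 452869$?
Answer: $\frac{\sqrt{144938518813}}{253} \approx 1504.8$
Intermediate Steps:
$W = 2264345$ ($W = 5 \cdot 452869 = 2264345$)
$O{\left(P \right)} = -18 + 9 P$
$Q{\left(K \right)} = \frac{2 K}{135 + K}$ ($Q{\left(K \right)} = \frac{K + K}{K - \left(18 - 9 \left(3 + 14\right)\right)} = \frac{2 K}{K + \left(-18 + 9 \cdot 17\right)} = \frac{2 K}{K + \left(-18 + 153\right)} = \frac{2 K}{K + 135} = \frac{2 K}{135 + K}$)
$\sqrt{Q{\left(118 \right)} + W} = \sqrt{2 \cdot 118 \frac{1}{135 + 118} + 2264345} = \sqrt{2 \cdot 118 \cdot \frac{1}{253} + 2264345} = \sqrt{\frac{236}{253} + 2264345} = \sqrt{\frac{572879521}{253}} = \frac{\sqrt{144938518813}}{253}$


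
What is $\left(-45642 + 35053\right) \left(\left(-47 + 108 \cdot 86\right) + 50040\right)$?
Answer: $-627726509$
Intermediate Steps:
$\left(-45642 + 35053\right) \left(\left(-47 + 108 \cdot 86\right) + 50040\right) = - 10589 \left(\left(-47 + 9288\right) + 50040\right) = - 10589 \left(9241 + 50040\right) = \left(-10589\right) 59281 = -627726509$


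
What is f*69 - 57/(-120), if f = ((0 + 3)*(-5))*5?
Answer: -206981/40 ≈ -5174.5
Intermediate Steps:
f = -75 (f = (3*(-5))*5 = -15*5 = -75)
f*69 - 57/(-120) = -75*69 - 57/(-120) = -5175 - 57*(-1/120) = -5175 + 19/40 = -206981/40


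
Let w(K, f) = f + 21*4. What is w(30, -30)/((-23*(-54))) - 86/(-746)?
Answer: 1362/8579 ≈ 0.15876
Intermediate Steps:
w(K, f) = 84 + f (w(K, f) = f + 84 = 84 + f)
w(30, -30)/((-23*(-54))) - 86/(-746) = (84 - 30)/((-23*(-54))) - 86/(-746) = 54/1242 - 86*(-1/746) = 54*(1/1242) + 43/373 = 1/23 + 43/373 = 1362/8579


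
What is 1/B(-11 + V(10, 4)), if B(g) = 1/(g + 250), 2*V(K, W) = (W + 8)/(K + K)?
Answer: 2393/10 ≈ 239.30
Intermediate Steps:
V(K, W) = (8 + W)/(4*K) (V(K, W) = ((W + 8)/(K + K))/2 = ((8 + W)/((2*K)))/2 = ((8 + W)*(1/(2*K)))/2 = ((8 + W)/(2*K))/2 = (8 + W)/(4*K))
B(g) = 1/(250 + g)
1/B(-11 + V(10, 4)) = 1/(1/(250 + (-11 + (¼)*(8 + 4)/10))) = 1/(1/(250 + (-11 + (¼)*(⅒)*12))) = 1/(1/(250 + (-11 + 3/10))) = 1/(1/(250 - 107/10)) = 1/(1/(2393/10)) = 1/(10/2393) = 2393/10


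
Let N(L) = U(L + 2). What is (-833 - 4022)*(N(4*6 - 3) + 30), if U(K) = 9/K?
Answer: -3393645/23 ≈ -1.4755e+5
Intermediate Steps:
N(L) = 9/(2 + L) (N(L) = 9/(L + 2) = 9/(2 + L))
(-833 - 4022)*(N(4*6 - 3) + 30) = (-833 - 4022)*(9/(2 + (4*6 - 3)) + 30) = -4855*(9/(2 + (24 - 3)) + 30) = -4855*(9/(2 + 21) + 30) = -4855*(9/23 + 30) = -4855*699/23 = -3393645/23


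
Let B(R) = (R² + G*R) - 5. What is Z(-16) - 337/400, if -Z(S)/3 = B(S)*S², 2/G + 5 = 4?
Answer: -86937937/400 ≈ -2.1734e+5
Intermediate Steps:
G = -2 (G = 2/(-5 + 4) = 2/(-1) = 2*(-1) = -2)
B(R) = -5 + R² - 2*R (B(R) = (R² - 2*R) - 5 = -5 + R² - 2*R)
Z(S) = -3*S²*(-5 + S² - 2*S) (Z(S) = -3*(-5 + S² - 2*S)*S² = -3*S²*(-5 + S² - 2*S))
Z(-16) - 337/400 = 3*(-16)²*(5 - 1*(-16)² + 2*(-16)) - 337/400 = 3*256*(5 - 1*256 - 32) - 337/400 = 3*256*(5 - 256 - 32) - 1*337/400 = 3*256*(-283) - 337/400 = -217344 - 337/400 = -86937937/400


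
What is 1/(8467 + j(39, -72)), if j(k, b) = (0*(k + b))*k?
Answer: 1/8467 ≈ 0.00011811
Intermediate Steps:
j(k, b) = 0 (j(k, b) = (0*(b + k))*k = 0*k = 0)
1/(8467 + j(39, -72)) = 1/(8467 + 0) = 1/8467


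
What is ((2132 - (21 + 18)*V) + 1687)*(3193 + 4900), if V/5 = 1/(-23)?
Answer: 712442976/23 ≈ 3.0976e+7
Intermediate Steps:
V = -5/23 (V = 5/(-23) = 5*(-1/23) = -5/23 ≈ -0.21739)
((2132 - (21 + 18)*V) + 1687)*(3193 + 4900) = ((2132 - (21 + 18)*(-5)/23) + 1687)*(3193 + 4900) = ((2132 - 39*(-5)/23) + 1687)*8093 = ((2132 - 1*(-195/23)) + 1687)*8093 = ((2132 + 195/23) + 1687)*8093 = (49231/23 + 1687)*8093 = (88032/23)*8093 = 712442976/23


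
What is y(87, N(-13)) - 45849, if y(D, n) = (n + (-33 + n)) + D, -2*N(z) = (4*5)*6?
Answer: -45915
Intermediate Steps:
N(z) = -60 (N(z) = -4*5*6/2 = -10*6 = -½*120 = -60)
y(D, n) = -33 + D + 2*n (y(D, n) = (-33 + 2*n) + D = -33 + D + 2*n)
y(87, N(-13)) - 45849 = (-33 + 87 + 2*(-60)) - 45849 = (-33 + 87 - 120) - 45849 = -66 - 45849 = -45915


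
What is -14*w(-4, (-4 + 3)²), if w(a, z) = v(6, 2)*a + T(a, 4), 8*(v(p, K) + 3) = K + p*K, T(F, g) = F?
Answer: -14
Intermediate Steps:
v(p, K) = -3 + K/8 + K*p/8 (v(p, K) = -3 + (K + p*K)/8 = -3 + (K + K*p)/8 = -3 + (K/8 + K*p/8) = -3 + K/8 + K*p/8)
w(a, z) = -a/4 (w(a, z) = (-3 + (⅛)*2 + (⅛)*2*6)*a + a = (-3 + ¼ + 3/2)*a + a = -5*a/4 + a = -a/4)
-14*w(-4, (-4 + 3)²) = -(-7)*(-4)/2 = -14*1 = -14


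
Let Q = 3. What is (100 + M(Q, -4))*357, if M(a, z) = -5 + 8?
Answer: 36771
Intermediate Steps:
M(a, z) = 3
(100 + M(Q, -4))*357 = (100 + 3)*357 = 103*357 = 36771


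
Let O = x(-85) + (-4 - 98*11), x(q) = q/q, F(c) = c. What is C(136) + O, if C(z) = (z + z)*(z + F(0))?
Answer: 35911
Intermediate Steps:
x(q) = 1
C(z) = 2*z**2 (C(z) = (z + z)*(z + 0) = (2*z)*z = 2*z**2)
O = -1081 (O = 1 + (-4 - 98*11) = 1 + (-4 - 49*22) = 1 + (-4 - 1078) = 1 - 1082 = -1081)
C(136) + O = 2*136**2 - 1081 = 2*18496 - 1081 = 36992 - 1081 = 35911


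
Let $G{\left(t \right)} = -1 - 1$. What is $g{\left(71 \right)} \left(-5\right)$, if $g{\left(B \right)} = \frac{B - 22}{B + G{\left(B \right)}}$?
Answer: $- \frac{245}{69} \approx -3.5507$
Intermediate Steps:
$G{\left(t \right)} = -2$
$g{\left(B \right)} = \frac{-22 + B}{-2 + B}$ ($g{\left(B \right)} = \frac{B - 22}{B - 2} = \frac{-22 + B}{-2 + B}$)
$g{\left(71 \right)} \left(-5\right) = \frac{-22 + 71}{-2 + 71} \left(-5\right) = \frac{1}{69} \cdot 49 \left(-5\right) = \frac{49}{69} \left(-5\right) = - \frac{245}{69}$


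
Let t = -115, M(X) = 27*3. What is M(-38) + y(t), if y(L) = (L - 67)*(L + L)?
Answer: 41941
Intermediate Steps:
M(X) = 81
y(L) = 2*L*(-67 + L) (y(L) = (-67 + L)*(2*L) = 2*L*(-67 + L))
M(-38) + y(t) = 81 + 2*(-115)*(-67 - 115) = 81 + 2*(-115)*(-182) = 81 + 41860 = 41941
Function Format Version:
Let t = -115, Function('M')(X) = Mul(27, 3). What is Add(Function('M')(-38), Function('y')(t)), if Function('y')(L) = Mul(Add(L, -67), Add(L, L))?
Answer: 41941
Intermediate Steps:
Function('M')(X) = 81
Function('y')(L) = Mul(2, L, Add(-67, L)) (Function('y')(L) = Mul(Add(-67, L), Mul(2, L)) = Mul(2, L, Add(-67, L)))
Add(Function('M')(-38), Function('y')(t)) = Add(81, Mul(2, -115, Add(-67, -115))) = Add(81, Mul(2, -115, -182)) = Add(81, 41860) = 41941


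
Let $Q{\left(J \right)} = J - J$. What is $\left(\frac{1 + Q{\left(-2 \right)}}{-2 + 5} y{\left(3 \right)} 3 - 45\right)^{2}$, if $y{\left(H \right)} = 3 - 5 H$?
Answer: $3249$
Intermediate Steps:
$Q{\left(J \right)} = 0$
$\left(\frac{1 + Q{\left(-2 \right)}}{-2 + 5} y{\left(3 \right)} 3 - 45\right)^{2} = \left(\frac{1 + 0}{-2 + 5} \left(3 - 15\right) 3 - 45\right)^{2} = \left(1 \cdot \frac{1}{3} \left(3 - 15\right) 3 - 45\right)^{2} = \left(1 \cdot \frac{1}{3} \left(-12\right) 3 - 45\right)^{2} = \left(\frac{1}{3} \left(-12\right) 3 - 45\right)^{2} = \left(\left(-4\right) 3 - 45\right)^{2} = \left(-12 - 45\right)^{2} = \left(-57\right)^{2} = 3249$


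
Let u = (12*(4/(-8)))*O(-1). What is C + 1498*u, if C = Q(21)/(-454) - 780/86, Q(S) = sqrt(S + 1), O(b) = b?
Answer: 386094/43 - sqrt(22)/454 ≈ 8978.9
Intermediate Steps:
Q(S) = sqrt(1 + S)
u = 6 (u = (12*(4/(-8)))*(-1) = (12*(4*(-1/8)))*(-1) = (12*(-1/2))*(-1) = -6*(-1) = 6)
C = -390/43 - sqrt(22)/454 (C = sqrt(1 + 21)/(-454) - 780/86 = sqrt(22)*(-1/454) - 780*1/86 = -sqrt(22)/454 - 390/43 = -390/43 - sqrt(22)/454 ≈ -9.0801)
C + 1498*u = (-390/43 - sqrt(22)/454) + 1498*6 = (-390/43 - sqrt(22)/454) + 8988 = 386094/43 - sqrt(22)/454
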